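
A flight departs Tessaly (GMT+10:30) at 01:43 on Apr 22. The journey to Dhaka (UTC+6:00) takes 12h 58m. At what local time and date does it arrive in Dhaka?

Dhaka is 4:30 behind Tessaly.
After 12 hours and 58 minutes it is 14:41 in Tessaly.
Shift by the zone difference: 14:41 − 4:30 = 10:11 on Apr 22 in Dhaka.

10:11 on April 22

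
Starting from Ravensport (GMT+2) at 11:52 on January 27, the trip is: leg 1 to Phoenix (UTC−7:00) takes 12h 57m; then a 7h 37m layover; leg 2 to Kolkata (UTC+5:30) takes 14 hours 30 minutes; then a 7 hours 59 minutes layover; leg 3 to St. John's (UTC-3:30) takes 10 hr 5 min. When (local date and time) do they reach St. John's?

11:30 on Jan 29

Convert departure to UTC: 11:52 − 2:00 = 09:52 UTC on Jan 27.
Add 12 hours 57 minutes leg 1 → 22:49 UTC.
Add 7 hours 37 minutes layover in Phoenix → 06:26 UTC (Jan 28).
Add 14 hours and 30 minutes leg 2 → 20:56 UTC.
Add 7 hours and 59 minutes layover in Kolkata → 04:55 UTC (Jan 29).
Add 10 hours and 5 minutes leg 3 → 15:00 UTC.
St. John's is UTC−3:30, so local arrival = 15:00 − 3:30 = 11:30 on Jan 29.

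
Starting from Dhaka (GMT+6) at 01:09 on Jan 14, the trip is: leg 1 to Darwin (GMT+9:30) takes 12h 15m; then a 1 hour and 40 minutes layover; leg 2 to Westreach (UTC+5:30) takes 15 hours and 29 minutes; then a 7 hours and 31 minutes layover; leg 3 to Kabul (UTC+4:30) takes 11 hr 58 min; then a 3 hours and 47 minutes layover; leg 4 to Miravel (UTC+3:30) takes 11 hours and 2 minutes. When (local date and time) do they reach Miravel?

Convert departure to UTC: 01:09 − 6:00 = 19:09 UTC on Jan 13.
Add 12 hours 15 minutes leg 1 → 07:24 UTC (Jan 14).
Add 1 hour and 40 minutes layover in Darwin → 09:04 UTC.
Add 15 hours and 29 minutes leg 2 → 00:33 UTC (Jan 15).
Add 7 hours 31 minutes layover in Westreach → 08:04 UTC.
Add 11 hours and 58 minutes leg 3 → 20:02 UTC.
Add 3 hours and 47 minutes layover in Kabul → 23:49 UTC.
Add 11 hours and 2 minutes leg 4 → 10:51 UTC (Jan 16).
Miravel is UTC+3:30, so local arrival = 10:51 + 3:30 = 14:21 on Jan 16.

14:21 on Jan 16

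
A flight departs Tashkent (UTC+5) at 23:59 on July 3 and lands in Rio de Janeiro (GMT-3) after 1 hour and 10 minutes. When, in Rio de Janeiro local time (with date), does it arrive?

Convert departure to UTC: 23:59 − 5:00 = 18:59 UTC on Jul 3.
Add 1 hour 10 minutes travel time → 20:09 UTC.
Rio de Janeiro is UTC−3:00, so local arrival = 20:09 − 3:00 = 17:09 on Jul 3.

17:09 on July 3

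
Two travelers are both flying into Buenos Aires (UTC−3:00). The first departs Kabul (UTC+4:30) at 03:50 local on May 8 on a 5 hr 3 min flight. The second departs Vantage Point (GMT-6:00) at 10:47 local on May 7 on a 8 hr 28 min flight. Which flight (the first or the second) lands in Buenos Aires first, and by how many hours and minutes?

the second, by 3 hours 8 minutes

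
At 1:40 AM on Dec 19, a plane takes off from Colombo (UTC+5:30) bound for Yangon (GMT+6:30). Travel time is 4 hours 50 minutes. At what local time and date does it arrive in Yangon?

Convert departure to UTC: 1:40 AM − 5:30 = 8:10 PM UTC on Dec 18.
Add 4 hours and 50 minutes travel time → 1:00 AM UTC (Dec 19).
Yangon is UTC+6:30, so local arrival = 1:00 AM + 6:30 = 7:30 AM on Dec 19.

7:30 AM on Dec 19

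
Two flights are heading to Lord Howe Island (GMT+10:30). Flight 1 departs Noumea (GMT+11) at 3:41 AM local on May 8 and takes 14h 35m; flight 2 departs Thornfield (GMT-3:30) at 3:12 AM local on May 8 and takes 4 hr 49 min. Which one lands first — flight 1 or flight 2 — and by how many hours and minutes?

the first, by 4 hours 15 minutes

Flight 1 in UTC: 3:41 AM − 11:00 = 4:41 PM on May 7.
+14 hours and 35 minutes → arrive 7:16 AM UTC on May 8.
Flight 2 in UTC: 3:12 AM + 3:30 = 6:42 AM on May 8.
+4 hours 49 minutes → arrive 11:31 AM UTC on May 8.
Flight 1 lands earlier by 4 hours 15 minutes.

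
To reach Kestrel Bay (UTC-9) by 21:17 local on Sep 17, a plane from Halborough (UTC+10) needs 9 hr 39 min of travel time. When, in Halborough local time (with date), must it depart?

06:38 on Sep 18

Target arrival in UTC: 21:17 + 9:00 = 06:17 on Sep 18.
Subtract 9 hours 39 minutes → departure 20:38 UTC on Sep 17.
Halborough is UTC+10:00: 20:38 + 10:00 = 06:38 on Sep 18.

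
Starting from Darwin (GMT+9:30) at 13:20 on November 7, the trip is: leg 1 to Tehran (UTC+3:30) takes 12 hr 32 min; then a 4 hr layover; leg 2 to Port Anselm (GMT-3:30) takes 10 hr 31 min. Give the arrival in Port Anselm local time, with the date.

03:23 on November 8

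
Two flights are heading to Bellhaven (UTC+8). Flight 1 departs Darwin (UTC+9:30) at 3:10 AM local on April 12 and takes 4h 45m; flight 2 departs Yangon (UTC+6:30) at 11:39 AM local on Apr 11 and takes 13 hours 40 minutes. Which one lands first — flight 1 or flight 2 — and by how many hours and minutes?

Flight 1 in UTC: 3:10 AM − 9:30 = 5:40 PM on Apr 11.
+4 hours 45 minutes → arrive 10:25 PM UTC on Apr 11.
Flight 2 in UTC: 11:39 AM − 6:30 = 5:09 AM on Apr 11.
+13 hours and 40 minutes → arrive 6:49 PM UTC on Apr 11.
Flight 2 lands earlier by 3 hours 36 minutes.

the second, by 3 hours 36 minutes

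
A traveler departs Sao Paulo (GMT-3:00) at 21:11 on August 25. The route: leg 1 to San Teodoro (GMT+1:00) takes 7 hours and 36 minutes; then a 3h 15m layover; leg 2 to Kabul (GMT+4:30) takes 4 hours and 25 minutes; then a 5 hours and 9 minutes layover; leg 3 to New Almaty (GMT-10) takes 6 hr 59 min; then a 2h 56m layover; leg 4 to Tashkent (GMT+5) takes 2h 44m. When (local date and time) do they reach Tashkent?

14:15 on Aug 27

Convert departure to UTC: 21:11 + 3:00 = 00:11 UTC on Aug 26.
Add 7 hours 36 minutes leg 1 → 07:47 UTC.
Add 3 hours 15 minutes layover in San Teodoro → 11:02 UTC.
Add 4 hours and 25 minutes leg 2 → 15:27 UTC.
Add 5 hours 9 minutes layover in Kabul → 20:36 UTC.
Add 6 hours and 59 minutes leg 3 → 03:35 UTC (Aug 27).
Add 2 hours and 56 minutes layover in New Almaty → 06:31 UTC.
Add 2 hours and 44 minutes leg 4 → 09:15 UTC.
Tashkent is UTC+5:00, so local arrival = 09:15 + 5:00 = 14:15 on Aug 27.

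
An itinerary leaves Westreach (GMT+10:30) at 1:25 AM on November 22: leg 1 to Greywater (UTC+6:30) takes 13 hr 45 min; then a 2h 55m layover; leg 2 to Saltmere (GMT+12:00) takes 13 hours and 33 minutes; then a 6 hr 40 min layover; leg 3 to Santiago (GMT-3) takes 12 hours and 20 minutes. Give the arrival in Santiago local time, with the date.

Convert departure to UTC: 1:25 AM − 10:30 = 2:55 PM UTC on Nov 21.
Add 13 hours and 45 minutes leg 1 → 4:40 AM UTC (Nov 22).
Add 2 hours and 55 minutes layover in Greywater → 7:35 AM UTC.
Add 13 hours and 33 minutes leg 2 → 9:08 PM UTC.
Add 6 hours and 40 minutes layover in Saltmere → 3:48 AM UTC (Nov 23).
Add 12 hours and 20 minutes leg 3 → 4:08 PM UTC.
Santiago is UTC−3:00, so local arrival = 4:08 PM − 3:00 = 1:08 PM on Nov 23.

1:08 PM on Nov 23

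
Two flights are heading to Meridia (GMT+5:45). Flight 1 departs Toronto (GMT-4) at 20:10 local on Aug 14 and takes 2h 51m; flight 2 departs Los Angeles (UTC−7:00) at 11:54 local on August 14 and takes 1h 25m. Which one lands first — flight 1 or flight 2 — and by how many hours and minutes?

Flight 1 in UTC: 20:10 + 4:00 = 00:10 on Aug 15.
+2 hours 51 minutes → arrive 03:01 UTC on Aug 15.
Flight 2 in UTC: 11:54 + 7:00 = 18:54 on Aug 14.
+1 hour and 25 minutes → arrive 20:19 UTC on Aug 14.
Flight 2 lands earlier by 6 hours 42 minutes.

the second, by 6 hours 42 minutes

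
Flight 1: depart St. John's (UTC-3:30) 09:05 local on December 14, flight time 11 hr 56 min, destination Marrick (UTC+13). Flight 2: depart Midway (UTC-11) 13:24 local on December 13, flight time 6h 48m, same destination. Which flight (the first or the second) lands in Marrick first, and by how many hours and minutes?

the second, by 17 hours 19 minutes

Flight 1 in UTC: 09:05 + 3:30 = 12:35 on Dec 14.
+11 hours 56 minutes → arrive 00:31 UTC on Dec 15.
Flight 2 in UTC: 13:24 + 11:00 = 00:24 on Dec 14.
+6 hours 48 minutes → arrive 07:12 UTC on Dec 14.
Flight 2 lands earlier by 17 hours 19 minutes.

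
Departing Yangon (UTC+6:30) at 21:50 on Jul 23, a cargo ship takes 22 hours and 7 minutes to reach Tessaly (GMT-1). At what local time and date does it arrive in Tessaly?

12:27 on July 24

Convert departure to UTC: 21:50 − 6:30 = 15:20 UTC on Jul 23.
Add 22 hours 7 minutes travel time → 13:27 UTC (Jul 24).
Tessaly is UTC−1:00, so local arrival = 13:27 − 1:00 = 12:27 on Jul 24.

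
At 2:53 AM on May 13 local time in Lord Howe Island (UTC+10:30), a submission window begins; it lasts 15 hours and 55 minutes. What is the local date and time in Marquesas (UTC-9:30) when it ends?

10:48 PM on May 12

Convert start to UTC: 2:53 AM − 10:30 = 4:23 PM UTC on May 12.
Add 15 hours and 55 minutes duration → 8:18 AM UTC (May 13).
Marquesas is UTC−9:30, so local end time = 8:18 AM − 9:30 = 10:48 PM on May 12.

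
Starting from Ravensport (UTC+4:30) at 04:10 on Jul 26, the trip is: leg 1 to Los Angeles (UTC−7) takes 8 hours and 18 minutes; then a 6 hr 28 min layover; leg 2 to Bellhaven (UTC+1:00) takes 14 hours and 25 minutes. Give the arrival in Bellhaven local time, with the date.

Convert departure to UTC: 04:10 − 4:30 = 23:40 UTC on Jul 25.
Add 8 hours 18 minutes leg 1 → 07:58 UTC (Jul 26).
Add 6 hours and 28 minutes layover in Los Angeles → 14:26 UTC.
Add 14 hours and 25 minutes leg 2 → 04:51 UTC (Jul 27).
Bellhaven is UTC+1:00, so local arrival = 04:51 + 1:00 = 05:51 on Jul 27.

05:51 on July 27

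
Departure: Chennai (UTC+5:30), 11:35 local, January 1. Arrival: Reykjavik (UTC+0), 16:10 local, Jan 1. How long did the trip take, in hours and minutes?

Departure in UTC: 11:35 − 5:30 = 06:05 on Jan 1.
Arrival is already UTC: 16:10 on Jan 1.
Elapsed = 16:10 − 06:05 = 10 hours 5 minutes.

10 hours 5 minutes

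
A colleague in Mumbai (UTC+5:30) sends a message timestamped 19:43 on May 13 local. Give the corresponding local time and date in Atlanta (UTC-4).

Atlanta is 9:30 behind Mumbai.
Shift by the zone difference: 19:43 − 9:30 = 10:13 on May 13 in Atlanta.

10:13 on May 13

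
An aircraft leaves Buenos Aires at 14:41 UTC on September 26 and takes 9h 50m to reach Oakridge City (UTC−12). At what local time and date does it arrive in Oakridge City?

Departure is given in UTC: 14:41 on Sep 26.
Add 9 hours 50 minutes → 00:31 UTC (Sep 27).
Oakridge City is UTC−12:00: 00:31 − 12:00 = 12:31 on Sep 26.

12:31 on September 26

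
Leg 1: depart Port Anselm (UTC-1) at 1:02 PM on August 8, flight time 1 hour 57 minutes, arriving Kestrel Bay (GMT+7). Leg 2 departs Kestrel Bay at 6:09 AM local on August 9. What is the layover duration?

7 hours 10 minutes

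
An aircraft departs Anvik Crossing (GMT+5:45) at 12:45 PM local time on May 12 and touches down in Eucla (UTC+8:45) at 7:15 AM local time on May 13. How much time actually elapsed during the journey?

Eucla is 3:00 ahead of Anvik Crossing.
Clock-face elapsed time (ignoring zones) is 18 hours 30 minutes.
Actual elapsed = 18 hours 30 minutes − 3:00 = 15 hours 30 minutes.

15 hours 30 minutes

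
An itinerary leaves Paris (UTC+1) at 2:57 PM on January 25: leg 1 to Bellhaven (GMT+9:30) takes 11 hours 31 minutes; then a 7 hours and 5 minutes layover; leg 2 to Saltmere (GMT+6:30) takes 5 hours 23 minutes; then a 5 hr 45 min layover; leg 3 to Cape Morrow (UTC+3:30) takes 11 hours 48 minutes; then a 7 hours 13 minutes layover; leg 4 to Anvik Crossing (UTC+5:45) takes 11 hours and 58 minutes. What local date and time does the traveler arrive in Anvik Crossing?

8:25 AM on Jan 28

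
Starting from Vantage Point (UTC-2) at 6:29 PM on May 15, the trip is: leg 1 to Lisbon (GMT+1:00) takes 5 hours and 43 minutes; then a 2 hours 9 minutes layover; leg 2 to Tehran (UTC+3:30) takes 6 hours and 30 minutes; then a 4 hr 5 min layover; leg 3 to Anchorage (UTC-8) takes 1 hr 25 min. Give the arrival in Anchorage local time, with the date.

8:21 AM on May 16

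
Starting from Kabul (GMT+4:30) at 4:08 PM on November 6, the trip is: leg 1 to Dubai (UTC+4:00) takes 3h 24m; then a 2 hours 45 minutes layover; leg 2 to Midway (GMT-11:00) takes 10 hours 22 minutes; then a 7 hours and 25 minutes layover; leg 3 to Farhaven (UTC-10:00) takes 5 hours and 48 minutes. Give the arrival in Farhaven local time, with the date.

Convert departure to UTC: 4:08 PM − 4:30 = 11:38 AM UTC on Nov 6.
Add 3 hours and 24 minutes leg 1 → 3:02 PM UTC.
Add 2 hours 45 minutes layover in Dubai → 5:47 PM UTC.
Add 10 hours and 22 minutes leg 2 → 4:09 AM UTC (Nov 7).
Add 7 hours 25 minutes layover in Midway → 11:34 AM UTC.
Add 5 hours 48 minutes leg 3 → 5:22 PM UTC.
Farhaven is UTC−10:00, so local arrival = 5:22 PM − 10:00 = 7:22 AM on Nov 7.

7:22 AM on November 7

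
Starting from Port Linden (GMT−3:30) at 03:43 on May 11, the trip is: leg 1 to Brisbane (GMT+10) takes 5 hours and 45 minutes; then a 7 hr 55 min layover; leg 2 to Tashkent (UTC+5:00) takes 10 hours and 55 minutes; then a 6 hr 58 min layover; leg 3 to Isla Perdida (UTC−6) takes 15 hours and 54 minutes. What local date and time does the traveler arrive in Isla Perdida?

00:40 on May 13

Convert departure to UTC: 03:43 + 3:30 = 07:13 UTC on May 11.
Add 5 hours 45 minutes leg 1 → 12:58 UTC.
Add 7 hours and 55 minutes layover in Brisbane → 20:53 UTC.
Add 10 hours and 55 minutes leg 2 → 07:48 UTC (May 12).
Add 6 hours 58 minutes layover in Tashkent → 14:46 UTC.
Add 15 hours 54 minutes leg 3 → 06:40 UTC (May 13).
Isla Perdida is UTC−6:00, so local arrival = 06:40 − 6:00 = 00:40 on May 13.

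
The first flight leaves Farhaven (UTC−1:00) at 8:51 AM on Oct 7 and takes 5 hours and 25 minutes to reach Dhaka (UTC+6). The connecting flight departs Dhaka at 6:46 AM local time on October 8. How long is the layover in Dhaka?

9 hours 30 minutes

Convert departure to UTC: 8:51 AM + 1:00 = 9:51 AM UTC on Oct 7.
Add 5 hours and 25 minutes flight time → 3:16 PM UTC.
Dhaka is UTC+6:00, so local arrival = 3:16 PM + 6:00 = 9:16 PM on Oct 7.
Layover = 6:46 AM − 9:16 PM (+1 day) = 9 hours 30 minutes.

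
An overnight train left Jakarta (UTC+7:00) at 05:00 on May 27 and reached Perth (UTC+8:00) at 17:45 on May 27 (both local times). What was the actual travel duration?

Departure in UTC: 05:00 − 7:00 = 22:00 on May 26.
Arrival in UTC: 17:45 − 8:00 = 09:45 on May 27.
Elapsed = 09:45 − 22:00 (+1 day) = 11 hours 45 minutes.

11 hours 45 minutes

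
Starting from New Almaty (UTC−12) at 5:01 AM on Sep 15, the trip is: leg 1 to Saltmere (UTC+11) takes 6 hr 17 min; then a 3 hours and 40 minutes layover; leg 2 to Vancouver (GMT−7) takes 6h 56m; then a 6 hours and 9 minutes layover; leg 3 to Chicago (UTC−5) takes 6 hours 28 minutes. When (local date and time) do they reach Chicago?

Convert departure to UTC: 5:01 AM + 12:00 = 5:01 PM UTC on Sep 15.
Add 6 hours 17 minutes leg 1 → 11:18 PM UTC.
Add 3 hours 40 minutes layover in Saltmere → 2:58 AM UTC (Sep 16).
Add 6 hours and 56 minutes leg 2 → 9:54 AM UTC.
Add 6 hours and 9 minutes layover in Vancouver → 4:03 PM UTC.
Add 6 hours and 28 minutes leg 3 → 10:31 PM UTC.
Chicago is UTC−5:00, so local arrival = 10:31 PM − 5:00 = 5:31 PM on Sep 16.

5:31 PM on September 16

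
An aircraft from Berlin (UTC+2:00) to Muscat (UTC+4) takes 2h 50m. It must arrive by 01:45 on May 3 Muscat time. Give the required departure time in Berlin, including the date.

20:55 on May 2

Target arrival in UTC: 01:45 − 4:00 = 21:45 on May 2.
Subtract 2 hours 50 minutes → departure 18:55 UTC on May 2.
Berlin is UTC+2:00: 18:55 + 2:00 = 20:55 on May 2.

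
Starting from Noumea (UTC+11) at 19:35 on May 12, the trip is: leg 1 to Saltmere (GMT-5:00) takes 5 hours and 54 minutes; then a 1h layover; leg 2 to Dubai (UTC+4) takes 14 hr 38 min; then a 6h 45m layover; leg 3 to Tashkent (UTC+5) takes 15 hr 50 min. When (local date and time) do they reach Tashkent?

09:42 on May 14

Convert departure to UTC: 19:35 − 11:00 = 08:35 UTC on May 12.
Add 5 hours 54 minutes leg 1 → 14:29 UTC.
Add 1 hour layover in Saltmere → 15:29 UTC.
Add 14 hours and 38 minutes leg 2 → 06:07 UTC (May 13).
Add 6 hours and 45 minutes layover in Dubai → 12:52 UTC.
Add 15 hours 50 minutes leg 3 → 04:42 UTC (May 14).
Tashkent is UTC+5:00, so local arrival = 04:42 + 5:00 = 09:42 on May 14.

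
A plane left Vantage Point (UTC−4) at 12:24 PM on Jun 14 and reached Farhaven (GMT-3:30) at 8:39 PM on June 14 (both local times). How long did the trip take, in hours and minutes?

7 hours 45 minutes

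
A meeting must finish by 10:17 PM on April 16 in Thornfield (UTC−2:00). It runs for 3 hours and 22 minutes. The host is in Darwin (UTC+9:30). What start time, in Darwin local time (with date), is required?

Target end time in UTC: 10:17 PM + 2:00 = 12:17 AM on Apr 17.
Subtract 3 hours 22 minutes → start 8:55 PM UTC on Apr 16.
Darwin is UTC+9:30: 8:55 PM + 9:30 = 6:25 AM on Apr 17.

6:25 AM on April 17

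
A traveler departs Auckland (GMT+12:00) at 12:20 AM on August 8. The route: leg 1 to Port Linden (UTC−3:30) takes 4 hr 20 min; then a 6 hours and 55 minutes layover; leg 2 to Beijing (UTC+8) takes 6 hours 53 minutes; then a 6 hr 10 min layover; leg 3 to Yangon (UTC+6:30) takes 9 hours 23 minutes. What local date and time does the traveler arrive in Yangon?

Convert departure to UTC: 12:20 AM − 12:00 = 12:20 PM UTC on Aug 7.
Add 4 hours and 20 minutes leg 1 → 4:40 PM UTC.
Add 6 hours and 55 minutes layover in Port Linden → 11:35 PM UTC.
Add 6 hours and 53 minutes leg 2 → 6:28 AM UTC (Aug 8).
Add 6 hours and 10 minutes layover in Beijing → 12:38 PM UTC.
Add 9 hours 23 minutes leg 3 → 10:01 PM UTC.
Yangon is UTC+6:30, so local arrival = 10:01 PM + 6:30 = 4:31 AM on Aug 9.

4:31 AM on Aug 9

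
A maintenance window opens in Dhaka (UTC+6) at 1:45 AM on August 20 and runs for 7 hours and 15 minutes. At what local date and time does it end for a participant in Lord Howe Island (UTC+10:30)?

1:30 PM on August 20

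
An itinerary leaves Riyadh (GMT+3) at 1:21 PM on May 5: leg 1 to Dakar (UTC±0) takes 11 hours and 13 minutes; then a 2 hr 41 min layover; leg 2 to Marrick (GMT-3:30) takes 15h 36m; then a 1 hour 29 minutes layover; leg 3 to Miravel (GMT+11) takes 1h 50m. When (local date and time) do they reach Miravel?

6:10 AM on May 7

Convert departure to UTC: 1:21 PM − 3:00 = 10:21 AM UTC on May 5.
Add 11 hours and 13 minutes leg 1 → 9:34 PM UTC.
Add 2 hours and 41 minutes layover in Dakar → 12:15 AM UTC (May 6).
Add 15 hours 36 minutes leg 2 → 3:51 PM UTC.
Add 1 hour 29 minutes layover in Marrick → 5:20 PM UTC.
Add 1 hour 50 minutes leg 3 → 7:10 PM UTC.
Miravel is UTC+11:00, so local arrival = 7:10 PM + 11:00 = 6:10 AM on May 7.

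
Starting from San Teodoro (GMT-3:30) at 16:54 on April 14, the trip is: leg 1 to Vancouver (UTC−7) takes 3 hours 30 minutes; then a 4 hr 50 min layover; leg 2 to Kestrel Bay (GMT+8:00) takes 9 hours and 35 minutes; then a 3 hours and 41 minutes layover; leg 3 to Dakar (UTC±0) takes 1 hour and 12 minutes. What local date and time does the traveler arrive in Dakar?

19:12 on April 15

Convert departure to UTC: 16:54 + 3:30 = 20:24 UTC on Apr 14.
Add 3 hours and 30 minutes leg 1 → 23:54 UTC.
Add 4 hours 50 minutes layover in Vancouver → 04:44 UTC (Apr 15).
Add 9 hours 35 minutes leg 2 → 14:19 UTC.
Add 3 hours and 41 minutes layover in Kestrel Bay → 18:00 UTC.
Add 1 hour 12 minutes leg 3 → 19:12 UTC.
Dakar is UTC+0, so local arrival is the same: 19:12 on Apr 15.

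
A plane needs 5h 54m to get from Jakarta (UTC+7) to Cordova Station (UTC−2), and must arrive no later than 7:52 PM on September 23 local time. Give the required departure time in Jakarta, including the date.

10:58 PM on September 23

Target arrival in UTC: 7:52 PM + 2:00 = 9:52 PM on Sep 23.
Subtract 5 hours and 54 minutes → departure 3:58 PM UTC on Sep 23.
Jakarta is UTC+7:00: 3:58 PM + 7:00 = 10:58 PM on Sep 23.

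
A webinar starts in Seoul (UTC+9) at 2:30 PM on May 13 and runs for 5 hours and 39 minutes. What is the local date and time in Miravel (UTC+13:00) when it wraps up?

12:09 AM on May 14

Convert start to UTC: 2:30 PM − 9:00 = 5:30 AM UTC on May 13.
Add 5 hours 39 minutes duration → 11:09 AM UTC.
Miravel is UTC+13:00, so local end time = 11:09 AM + 13:00 = 12:09 AM on May 14.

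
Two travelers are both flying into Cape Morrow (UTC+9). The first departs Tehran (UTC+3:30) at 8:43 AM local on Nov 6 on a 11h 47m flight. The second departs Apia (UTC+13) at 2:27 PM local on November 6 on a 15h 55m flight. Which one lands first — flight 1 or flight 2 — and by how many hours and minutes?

the first, by 22 minutes

Flight 1 in UTC: 8:43 AM − 3:30 = 5:13 AM on Nov 6.
+11 hours and 47 minutes → arrive 5:00 PM UTC on Nov 6.
Flight 2 in UTC: 2:27 PM − 13:00 = 1:27 AM on Nov 6.
+15 hours and 55 minutes → arrive 5:22 PM UTC on Nov 6.
Flight 1 lands earlier by 22 minutes.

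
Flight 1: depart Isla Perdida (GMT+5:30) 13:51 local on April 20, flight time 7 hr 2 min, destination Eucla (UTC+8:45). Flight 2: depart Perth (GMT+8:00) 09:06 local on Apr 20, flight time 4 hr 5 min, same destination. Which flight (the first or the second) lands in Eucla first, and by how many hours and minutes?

the second, by 10 hours 12 minutes

Flight 1 in UTC: 13:51 − 5:30 = 08:21 on Apr 20.
+7 hours 2 minutes → arrive 15:23 UTC on Apr 20.
Flight 2 in UTC: 09:06 − 8:00 = 01:06 on Apr 20.
+4 hours and 5 minutes → arrive 05:11 UTC on Apr 20.
Flight 2 lands earlier by 10 hours 12 minutes.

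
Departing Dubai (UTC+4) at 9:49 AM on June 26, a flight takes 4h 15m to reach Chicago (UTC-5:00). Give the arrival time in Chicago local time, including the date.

5:04 AM on June 26

Chicago is 9:00 behind Dubai.
After 4 hours and 15 minutes it is 2:04 PM in Dubai.
Shift by the zone difference: 2:04 PM − 9:00 = 5:04 AM on Jun 26 in Chicago.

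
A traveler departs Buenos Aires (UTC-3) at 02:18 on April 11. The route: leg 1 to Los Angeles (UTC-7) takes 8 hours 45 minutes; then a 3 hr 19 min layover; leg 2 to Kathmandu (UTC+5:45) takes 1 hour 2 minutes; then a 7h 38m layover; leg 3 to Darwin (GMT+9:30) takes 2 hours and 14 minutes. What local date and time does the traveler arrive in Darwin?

13:46 on Apr 12

Convert departure to UTC: 02:18 + 3:00 = 05:18 UTC on Apr 11.
Add 8 hours and 45 minutes leg 1 → 14:03 UTC.
Add 3 hours 19 minutes layover in Los Angeles → 17:22 UTC.
Add 1 hour and 2 minutes leg 2 → 18:24 UTC.
Add 7 hours and 38 minutes layover in Kathmandu → 02:02 UTC (Apr 12).
Add 2 hours 14 minutes leg 3 → 04:16 UTC.
Darwin is UTC+9:30, so local arrival = 04:16 + 9:30 = 13:46 on Apr 12.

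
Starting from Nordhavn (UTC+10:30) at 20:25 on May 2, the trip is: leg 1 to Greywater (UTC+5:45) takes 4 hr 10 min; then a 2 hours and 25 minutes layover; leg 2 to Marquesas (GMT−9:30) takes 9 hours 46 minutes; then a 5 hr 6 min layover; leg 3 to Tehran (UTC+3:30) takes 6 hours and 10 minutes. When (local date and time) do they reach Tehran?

17:02 on May 3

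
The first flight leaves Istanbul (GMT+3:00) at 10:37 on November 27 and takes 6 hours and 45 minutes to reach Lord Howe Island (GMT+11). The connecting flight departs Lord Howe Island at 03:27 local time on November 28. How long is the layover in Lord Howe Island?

2 hours 5 minutes

Convert departure to UTC: 10:37 − 3:00 = 07:37 UTC on Nov 27.
Add 6 hours and 45 minutes flight time → 14:22 UTC.
Lord Howe Island is UTC+11:00, so local arrival = 14:22 + 11:00 = 01:22 on Nov 28.
Layover = 03:27 − 01:22 = 2 hours 5 minutes.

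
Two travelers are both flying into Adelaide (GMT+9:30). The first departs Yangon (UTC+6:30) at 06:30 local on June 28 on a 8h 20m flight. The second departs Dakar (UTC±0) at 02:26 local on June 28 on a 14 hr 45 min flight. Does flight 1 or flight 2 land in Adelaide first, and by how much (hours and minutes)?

the first, by 8 hours 51 minutes

Flight 1 in UTC: 06:30 − 6:30 = 00:00 on Jun 28.
+8 hours 20 minutes → arrive 08:20 UTC on Jun 28.
Flight 2 departs at 02:26 UTC (Jun 28).
+14 hours and 45 minutes → arrive 17:11 UTC on Jun 28.
Flight 1 lands earlier by 8 hours 51 minutes.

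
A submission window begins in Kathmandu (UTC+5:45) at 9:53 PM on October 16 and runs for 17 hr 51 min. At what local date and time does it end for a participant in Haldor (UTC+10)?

7:59 PM on October 17

Convert start to UTC: 9:53 PM − 5:45 = 4:08 PM UTC on Oct 16.
Add 17 hours 51 minutes duration → 9:59 AM UTC (Oct 17).
Haldor is UTC+10:00, so local end time = 9:59 AM + 10:00 = 7:59 PM on Oct 17.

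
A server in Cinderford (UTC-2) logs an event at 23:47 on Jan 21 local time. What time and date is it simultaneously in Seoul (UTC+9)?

Seoul is 11:00 ahead of Cinderford.
Shift by the zone difference: 23:47 + 11:00 = 10:47 on Jan 22 in Seoul.

10:47 on January 22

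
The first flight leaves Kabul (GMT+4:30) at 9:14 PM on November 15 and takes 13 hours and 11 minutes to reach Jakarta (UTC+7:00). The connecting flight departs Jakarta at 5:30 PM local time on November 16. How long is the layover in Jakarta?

4 hours 35 minutes

Convert departure to UTC: 9:14 PM − 4:30 = 4:44 PM UTC on Nov 15.
Add 13 hours 11 minutes flight time → 5:55 AM UTC (Nov 16).
Jakarta is UTC+7:00, so local arrival = 5:55 AM + 7:00 = 12:55 PM on Nov 16.
Layover = 5:30 PM − 12:55 PM = 4 hours 35 minutes.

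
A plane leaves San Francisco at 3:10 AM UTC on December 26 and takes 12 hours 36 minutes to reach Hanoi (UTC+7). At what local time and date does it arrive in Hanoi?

Departure is given in UTC: 3:10 AM on Dec 26.
Add 12 hours 36 minutes → 3:46 PM UTC.
Hanoi is UTC+7:00: 3:46 PM + 7:00 = 10:46 PM on Dec 26.

10:46 PM on December 26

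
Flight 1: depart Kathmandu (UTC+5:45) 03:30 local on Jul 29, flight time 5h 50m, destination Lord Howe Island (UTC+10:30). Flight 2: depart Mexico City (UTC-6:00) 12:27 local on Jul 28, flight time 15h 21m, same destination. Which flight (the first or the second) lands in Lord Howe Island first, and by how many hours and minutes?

the first, by 6 hours 13 minutes

Flight 1 in UTC: 03:30 − 5:45 = 21:45 on Jul 28.
+5 hours and 50 minutes → arrive 03:35 UTC on Jul 29.
Flight 2 in UTC: 12:27 + 6:00 = 18:27 on Jul 28.
+15 hours and 21 minutes → arrive 09:48 UTC on Jul 29.
Flight 1 lands earlier by 6 hours 13 minutes.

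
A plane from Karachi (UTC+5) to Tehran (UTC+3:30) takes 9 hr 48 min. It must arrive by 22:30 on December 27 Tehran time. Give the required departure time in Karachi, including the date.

14:12 on December 27

Target arrival in UTC: 22:30 − 3:30 = 19:00 on Dec 27.
Subtract 9 hours and 48 minutes → departure 09:12 UTC on Dec 27.
Karachi is UTC+5:00: 09:12 + 5:00 = 14:12 on Dec 27.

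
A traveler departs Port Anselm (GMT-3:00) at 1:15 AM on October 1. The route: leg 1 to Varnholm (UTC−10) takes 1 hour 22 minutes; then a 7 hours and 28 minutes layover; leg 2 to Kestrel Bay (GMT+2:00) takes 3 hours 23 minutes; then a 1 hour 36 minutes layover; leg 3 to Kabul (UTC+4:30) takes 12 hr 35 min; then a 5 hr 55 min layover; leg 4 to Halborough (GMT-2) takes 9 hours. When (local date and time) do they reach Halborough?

7:34 PM on October 2

Convert departure to UTC: 1:15 AM + 3:00 = 4:15 AM UTC on Oct 1.
Add 1 hour and 22 minutes leg 1 → 5:37 AM UTC.
Add 7 hours 28 minutes layover in Varnholm → 1:05 PM UTC.
Add 3 hours 23 minutes leg 2 → 4:28 PM UTC.
Add 1 hour 36 minutes layover in Kestrel Bay → 6:04 PM UTC.
Add 12 hours and 35 minutes leg 3 → 6:39 AM UTC (Oct 2).
Add 5 hours 55 minutes layover in Kabul → 12:34 PM UTC.
Add 9 hours leg 4 → 9:34 PM UTC.
Halborough is UTC−2:00, so local arrival = 9:34 PM − 2:00 = 7:34 PM on Oct 2.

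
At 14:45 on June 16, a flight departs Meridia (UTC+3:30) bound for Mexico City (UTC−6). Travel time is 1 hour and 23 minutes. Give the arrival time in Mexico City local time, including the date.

06:38 on June 16

Mexico City is 9:30 behind Meridia.
After 1 hour 23 minutes it is 16:08 in Meridia.
Shift by the zone difference: 16:08 − 9:30 = 06:38 on Jun 16 in Mexico City.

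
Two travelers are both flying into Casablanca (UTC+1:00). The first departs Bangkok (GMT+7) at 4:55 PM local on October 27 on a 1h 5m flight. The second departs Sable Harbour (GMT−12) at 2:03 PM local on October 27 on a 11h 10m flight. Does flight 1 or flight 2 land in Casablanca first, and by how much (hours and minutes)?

Flight 1 in UTC: 4:55 PM − 7:00 = 9:55 AM on Oct 27.
+1 hour and 5 minutes → arrive 11:00 AM UTC on Oct 27.
Flight 2 in UTC: 2:03 PM + 12:00 = 2:03 AM on Oct 28.
+11 hours and 10 minutes → arrive 1:13 PM UTC on Oct 28.
Flight 1 lands earlier by 26 hours 13 minutes.

the first, by 26 hours 13 minutes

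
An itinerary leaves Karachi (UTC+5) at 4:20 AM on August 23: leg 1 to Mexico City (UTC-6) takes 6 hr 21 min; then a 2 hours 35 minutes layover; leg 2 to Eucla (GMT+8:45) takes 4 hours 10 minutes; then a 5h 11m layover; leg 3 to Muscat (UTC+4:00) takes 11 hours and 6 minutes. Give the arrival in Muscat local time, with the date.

8:43 AM on August 24

Convert departure to UTC: 4:20 AM − 5:00 = 11:20 PM UTC on Aug 22.
Add 6 hours and 21 minutes leg 1 → 5:41 AM UTC (Aug 23).
Add 2 hours 35 minutes layover in Mexico City → 8:16 AM UTC.
Add 4 hours 10 minutes leg 2 → 12:26 PM UTC.
Add 5 hours and 11 minutes layover in Eucla → 5:37 PM UTC.
Add 11 hours 6 minutes leg 3 → 4:43 AM UTC (Aug 24).
Muscat is UTC+4:00, so local arrival = 4:43 AM + 4:00 = 8:43 AM on Aug 24.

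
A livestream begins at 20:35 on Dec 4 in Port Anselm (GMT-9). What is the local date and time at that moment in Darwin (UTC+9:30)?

Darwin is 18:30 ahead of Port Anselm.
Shift by the zone difference: 20:35 + 18:30 = 15:05 on Dec 5 in Darwin.

15:05 on December 5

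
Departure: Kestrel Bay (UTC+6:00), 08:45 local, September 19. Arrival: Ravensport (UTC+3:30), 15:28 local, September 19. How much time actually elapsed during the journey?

Departure in UTC: 08:45 − 6:00 = 02:45 on Sep 19.
Arrival in UTC: 15:28 − 3:30 = 11:58 on Sep 19.
Elapsed = 11:58 − 02:45 = 9 hours 13 minutes.

9 hours 13 minutes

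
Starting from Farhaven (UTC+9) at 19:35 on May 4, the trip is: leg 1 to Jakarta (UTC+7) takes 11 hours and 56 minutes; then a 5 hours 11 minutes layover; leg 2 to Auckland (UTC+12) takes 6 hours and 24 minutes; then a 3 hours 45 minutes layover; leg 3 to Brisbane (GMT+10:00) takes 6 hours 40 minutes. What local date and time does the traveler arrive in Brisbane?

Convert departure to UTC: 19:35 − 9:00 = 10:35 UTC on May 4.
Add 11 hours 56 minutes leg 1 → 22:31 UTC.
Add 5 hours and 11 minutes layover in Jakarta → 03:42 UTC (May 5).
Add 6 hours and 24 minutes leg 2 → 10:06 UTC.
Add 3 hours and 45 minutes layover in Auckland → 13:51 UTC.
Add 6 hours and 40 minutes leg 3 → 20:31 UTC.
Brisbane is UTC+10:00, so local arrival = 20:31 + 10:00 = 06:31 on May 6.

06:31 on May 6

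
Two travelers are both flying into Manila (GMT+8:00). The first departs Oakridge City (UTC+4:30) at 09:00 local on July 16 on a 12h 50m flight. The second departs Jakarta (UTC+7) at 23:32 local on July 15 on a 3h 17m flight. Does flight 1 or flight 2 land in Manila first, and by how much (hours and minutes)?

Flight 1 in UTC: 09:00 − 4:30 = 04:30 on Jul 16.
+12 hours 50 minutes → arrive 17:20 UTC on Jul 16.
Flight 2 in UTC: 23:32 − 7:00 = 16:32 on Jul 15.
+3 hours and 17 minutes → arrive 19:49 UTC on Jul 15.
Flight 2 lands earlier by 21 hours 31 minutes.

the second, by 21 hours 31 minutes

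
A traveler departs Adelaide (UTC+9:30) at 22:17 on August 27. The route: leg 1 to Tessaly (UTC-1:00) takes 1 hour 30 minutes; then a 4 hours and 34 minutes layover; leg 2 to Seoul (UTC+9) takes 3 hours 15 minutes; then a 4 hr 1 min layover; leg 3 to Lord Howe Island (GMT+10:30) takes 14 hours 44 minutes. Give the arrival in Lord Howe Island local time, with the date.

Convert departure to UTC: 22:17 − 9:30 = 12:47 UTC on Aug 27.
Add 1 hour 30 minutes leg 1 → 14:17 UTC.
Add 4 hours 34 minutes layover in Tessaly → 18:51 UTC.
Add 3 hours 15 minutes leg 2 → 22:06 UTC.
Add 4 hours 1 minute layover in Seoul → 02:07 UTC (Aug 28).
Add 14 hours and 44 minutes leg 3 → 16:51 UTC.
Lord Howe Island is UTC+10:30, so local arrival = 16:51 + 10:30 = 03:21 on Aug 29.

03:21 on August 29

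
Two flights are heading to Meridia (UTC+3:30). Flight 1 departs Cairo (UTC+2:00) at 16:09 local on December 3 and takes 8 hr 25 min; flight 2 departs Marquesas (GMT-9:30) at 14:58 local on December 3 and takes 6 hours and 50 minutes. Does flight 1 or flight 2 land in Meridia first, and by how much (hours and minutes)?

the first, by 8 hours 44 minutes

Flight 1 in UTC: 16:09 − 2:00 = 14:09 on Dec 3.
+8 hours and 25 minutes → arrive 22:34 UTC on Dec 3.
Flight 2 in UTC: 14:58 + 9:30 = 00:28 on Dec 4.
+6 hours and 50 minutes → arrive 07:18 UTC on Dec 4.
Flight 1 lands earlier by 8 hours 44 minutes.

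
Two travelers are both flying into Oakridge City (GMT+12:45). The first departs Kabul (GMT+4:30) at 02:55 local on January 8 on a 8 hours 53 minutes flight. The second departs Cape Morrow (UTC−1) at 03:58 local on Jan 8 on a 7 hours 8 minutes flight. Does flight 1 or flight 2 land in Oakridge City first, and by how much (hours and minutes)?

Flight 1 in UTC: 02:55 − 4:30 = 22:25 on Jan 7.
+8 hours 53 minutes → arrive 07:18 UTC on Jan 8.
Flight 2 in UTC: 03:58 + 1:00 = 04:58 on Jan 8.
+7 hours and 8 minutes → arrive 12:06 UTC on Jan 8.
Flight 1 lands earlier by 4 hours 48 minutes.

the first, by 4 hours 48 minutes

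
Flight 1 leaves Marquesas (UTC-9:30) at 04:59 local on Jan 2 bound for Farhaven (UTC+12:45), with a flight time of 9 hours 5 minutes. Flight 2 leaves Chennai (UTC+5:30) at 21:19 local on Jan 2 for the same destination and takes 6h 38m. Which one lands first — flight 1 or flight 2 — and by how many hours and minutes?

Flight 1 in UTC: 04:59 + 9:30 = 14:29 on Jan 2.
+9 hours 5 minutes → arrive 23:34 UTC on Jan 2.
Flight 2 in UTC: 21:19 − 5:30 = 15:49 on Jan 2.
+6 hours 38 minutes → arrive 22:27 UTC on Jan 2.
Flight 2 lands earlier by 1 hour 7 minutes.

the second, by 1 hour 7 minutes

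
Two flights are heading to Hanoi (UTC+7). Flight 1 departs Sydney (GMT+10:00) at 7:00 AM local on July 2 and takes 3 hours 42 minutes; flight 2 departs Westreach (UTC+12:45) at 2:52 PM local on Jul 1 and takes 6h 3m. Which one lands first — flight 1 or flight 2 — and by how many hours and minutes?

the second, by 16 hours 32 minutes

Flight 1 in UTC: 7:00 AM − 10:00 = 9:00 PM on Jul 1.
+3 hours 42 minutes → arrive 12:42 AM UTC on Jul 2.
Flight 2 in UTC: 2:52 PM − 12:45 = 2:07 AM on Jul 1.
+6 hours 3 minutes → arrive 8:10 AM UTC on Jul 1.
Flight 2 lands earlier by 16 hours 32 minutes.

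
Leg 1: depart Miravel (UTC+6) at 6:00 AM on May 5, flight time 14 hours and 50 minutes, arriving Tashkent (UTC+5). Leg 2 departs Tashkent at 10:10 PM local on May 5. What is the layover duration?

2 hours 20 minutes

Convert departure to UTC: 6:00 AM − 6:00 = 12:00 AM UTC on May 5.
Add 14 hours 50 minutes flight time → 2:50 PM UTC.
Tashkent is UTC+5:00, so local arrival = 2:50 PM + 5:00 = 7:50 PM on May 5.
Layover = 10:10 PM − 7:50 PM = 2 hours 20 minutes.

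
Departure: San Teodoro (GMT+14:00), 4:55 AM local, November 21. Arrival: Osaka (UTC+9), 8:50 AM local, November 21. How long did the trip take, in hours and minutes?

Osaka is 5:00 behind San Teodoro.
Clock-face elapsed time (ignoring zones) is 3 hours 55 minutes.
Actual elapsed = 3 hours 55 minutes + 5:00 = 8 hours 55 minutes.

8 hours 55 minutes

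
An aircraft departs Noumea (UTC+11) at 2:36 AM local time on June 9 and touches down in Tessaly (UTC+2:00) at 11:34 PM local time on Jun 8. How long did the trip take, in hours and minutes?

5 hours 58 minutes

Departure in UTC: 2:36 AM − 11:00 = 3:36 PM on Jun 8.
Arrival in UTC: 11:34 PM − 2:00 = 9:34 PM on Jun 8.
Elapsed = 9:34 PM − 3:36 PM = 5 hours 58 minutes.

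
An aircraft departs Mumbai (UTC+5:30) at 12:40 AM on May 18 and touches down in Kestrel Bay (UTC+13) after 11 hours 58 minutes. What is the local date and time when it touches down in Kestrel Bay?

Convert departure to UTC: 12:40 AM − 5:30 = 7:10 PM UTC on May 17.
Add 11 hours and 58 minutes travel time → 7:08 AM UTC (May 18).
Kestrel Bay is UTC+13:00, so local arrival = 7:08 AM + 13:00 = 8:08 PM on May 18.

8:08 PM on May 18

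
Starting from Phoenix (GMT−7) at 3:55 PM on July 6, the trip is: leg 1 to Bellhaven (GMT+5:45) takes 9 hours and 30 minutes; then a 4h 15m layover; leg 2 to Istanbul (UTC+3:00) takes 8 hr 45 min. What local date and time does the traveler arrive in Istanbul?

Convert departure to UTC: 3:55 PM + 7:00 = 10:55 PM UTC on Jul 6.
Add 9 hours and 30 minutes leg 1 → 8:25 AM UTC (Jul 7).
Add 4 hours and 15 minutes layover in Bellhaven → 12:40 PM UTC.
Add 8 hours and 45 minutes leg 2 → 9:25 PM UTC.
Istanbul is UTC+3:00, so local arrival = 9:25 PM + 3:00 = 12:25 AM on Jul 8.

12:25 AM on July 8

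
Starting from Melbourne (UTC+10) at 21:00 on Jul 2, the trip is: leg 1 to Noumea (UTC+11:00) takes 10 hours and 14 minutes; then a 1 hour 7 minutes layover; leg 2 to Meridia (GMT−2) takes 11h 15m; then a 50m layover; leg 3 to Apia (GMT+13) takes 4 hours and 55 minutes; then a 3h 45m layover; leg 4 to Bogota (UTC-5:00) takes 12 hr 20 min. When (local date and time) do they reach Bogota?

02:26 on July 4

Convert departure to UTC: 21:00 − 10:00 = 11:00 UTC on Jul 2.
Add 10 hours 14 minutes leg 1 → 21:14 UTC.
Add 1 hour 7 minutes layover in Noumea → 22:21 UTC.
Add 11 hours 15 minutes leg 2 → 09:36 UTC (Jul 3).
Add 50 minutes layover in Meridia → 10:26 UTC.
Add 4 hours 55 minutes leg 3 → 15:21 UTC.
Add 3 hours 45 minutes layover in Apia → 19:06 UTC.
Add 12 hours and 20 minutes leg 4 → 07:26 UTC (Jul 4).
Bogota is UTC−5:00, so local arrival = 07:26 − 5:00 = 02:26 on Jul 4.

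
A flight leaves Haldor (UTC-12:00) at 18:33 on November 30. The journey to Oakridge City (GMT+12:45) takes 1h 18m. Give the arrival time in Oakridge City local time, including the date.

Convert departure to UTC: 18:33 + 12:00 = 06:33 UTC on Dec 1.
Add 1 hour 18 minutes travel time → 07:51 UTC.
Oakridge City is UTC+12:45, so local arrival = 07:51 + 12:45 = 20:36 on Dec 1.

20:36 on December 1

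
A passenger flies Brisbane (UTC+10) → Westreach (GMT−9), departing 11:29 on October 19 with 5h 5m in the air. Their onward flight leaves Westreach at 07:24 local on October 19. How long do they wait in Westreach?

Convert departure to UTC: 11:29 − 10:00 = 01:29 UTC on Oct 19.
Add 5 hours and 5 minutes flight time → 06:34 UTC.
Westreach is UTC−9:00, so local arrival = 06:34 − 9:00 = 21:34 on Oct 18.
Layover = 07:24 − 21:34 (+1 day) = 9 hours 50 minutes.

9 hours 50 minutes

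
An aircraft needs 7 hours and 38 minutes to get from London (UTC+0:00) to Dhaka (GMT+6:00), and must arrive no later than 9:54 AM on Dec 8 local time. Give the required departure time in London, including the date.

Target arrival in UTC: 9:54 AM − 6:00 = 3:54 AM on Dec 8.
Subtract 7 hours and 38 minutes → departure 8:16 PM UTC on Dec 7.
London is UTC+0, so departure is 8:16 PM on Dec 7.

8:16 PM on Dec 7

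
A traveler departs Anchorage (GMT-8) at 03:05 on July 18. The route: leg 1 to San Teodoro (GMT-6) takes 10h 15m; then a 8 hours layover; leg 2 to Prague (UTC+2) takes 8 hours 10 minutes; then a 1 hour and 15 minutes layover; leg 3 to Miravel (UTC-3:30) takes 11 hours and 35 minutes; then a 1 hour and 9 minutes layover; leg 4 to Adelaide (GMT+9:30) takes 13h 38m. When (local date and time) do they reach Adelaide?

Convert departure to UTC: 03:05 + 8:00 = 11:05 UTC on Jul 18.
Add 10 hours 15 minutes leg 1 → 21:20 UTC.
Add 8 hours layover in San Teodoro → 05:20 UTC (Jul 19).
Add 8 hours 10 minutes leg 2 → 13:30 UTC.
Add 1 hour 15 minutes layover in Prague → 14:45 UTC.
Add 11 hours and 35 minutes leg 3 → 02:20 UTC (Jul 20).
Add 1 hour and 9 minutes layover in Miravel → 03:29 UTC.
Add 13 hours and 38 minutes leg 4 → 17:07 UTC.
Adelaide is UTC+9:30, so local arrival = 17:07 + 9:30 = 02:37 on Jul 21.

02:37 on Jul 21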